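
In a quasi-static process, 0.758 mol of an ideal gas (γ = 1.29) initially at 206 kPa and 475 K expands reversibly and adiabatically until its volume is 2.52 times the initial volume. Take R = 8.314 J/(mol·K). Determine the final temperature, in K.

363 K

V₁ = nRT₁/P₁ = 0.758×8.314×475/206 = 14.5 L.
Adiabatic: TV^(γ−1) = const ⇒ T₂ = 475×(0.397)^0.290 = 363 K; PV^γ = const ⇒ P₂ = 62.5 kPa.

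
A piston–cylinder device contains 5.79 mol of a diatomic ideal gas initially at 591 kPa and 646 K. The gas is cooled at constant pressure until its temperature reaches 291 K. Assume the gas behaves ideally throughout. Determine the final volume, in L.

23.7 L

V₁ = nRT₁/P₁ = 5.79×8.314×646/591 = 52.6 L.
Isobaric: P stays 591 kPa; V/T = const ⇒ T₂ = 291 K, V₂ = 23.7 L.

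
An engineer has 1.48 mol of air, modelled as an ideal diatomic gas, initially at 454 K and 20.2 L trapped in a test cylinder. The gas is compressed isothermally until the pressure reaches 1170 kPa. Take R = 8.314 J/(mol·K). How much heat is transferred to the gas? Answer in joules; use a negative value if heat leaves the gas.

-8060 J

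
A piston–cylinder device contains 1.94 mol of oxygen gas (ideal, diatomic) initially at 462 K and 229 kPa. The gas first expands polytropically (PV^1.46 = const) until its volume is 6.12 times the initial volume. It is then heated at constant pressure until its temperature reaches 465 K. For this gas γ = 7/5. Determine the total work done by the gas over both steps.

V₁ = nRT₁/P₁ = 1.94×8.314×462/229 = 32.5 L.
Step 1 — Polytropic n=1.46: T₂ = T₁(V₁/V₂)^(n−1) = 462×(0.163)^0.46 = 201 K; P₂ = P₁(V₁/V₂)^n = 16.3 kPa.
W = (P₁V₁−P₂V₂)/(n−1) = (229×32.5−16.3×199)/0.46 = 9160 J.
ΔU = nCvΔT = 1.94×20.8×(201−462) = -10500 J.
Q = ΔU + W = -1370 J.
State after step 1: P = 16.3 kPa, V = 199 L, T = 201 K.
Step 2 — Isobaric: P stays 16.3 kPa; V/T = const ⇒ T₂ = 465 K, V₂ = 461 L.
W = PΔV = 16.3×(461−199) kPa·L = 4260 J.
ΔU = nCvΔT = 1.94×20.8×(465−201) = 10700 J.
Q = ΔU + W = nCpΔT = 14900 J.
Net over both steps: W = 13400 J, Q = 13500 J, ΔU = 121 J.

13400 J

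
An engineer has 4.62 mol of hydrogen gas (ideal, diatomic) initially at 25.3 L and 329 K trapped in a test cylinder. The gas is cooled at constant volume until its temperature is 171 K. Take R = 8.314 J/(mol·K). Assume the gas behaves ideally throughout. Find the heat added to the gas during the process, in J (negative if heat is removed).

P₁ = nRT₁/V₁ = 4.62×8.314×329/25.3 = 499 kPa.
Isochoric: V stays 25.3 L; P/T = const ⇒ T₂ = 171 K, P₂ = 260 kPa.
W = 0 (no volume change).
ΔU = nCvΔT = 4.62×20.8×(171−329) = -15200 J.
Q = ΔU = -15200 J.

-15200 J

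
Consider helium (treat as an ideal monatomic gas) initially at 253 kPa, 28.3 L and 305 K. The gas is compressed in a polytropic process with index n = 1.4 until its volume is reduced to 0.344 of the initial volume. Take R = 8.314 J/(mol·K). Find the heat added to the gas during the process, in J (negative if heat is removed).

-3810 J

n = P₁V₁/(RT₁) = 253×28.3/(8.314×305) = 2.82 mol.
Polytropic n=1.4: T₂ = T₁(V₁/V₂)^(n−1) = 305×(2.91)^0.40 = 467 K; P₂ = P₁(V₁/V₂)^n = 1130 kPa.
W = (P₁V₁−P₂V₂)/(n−1) = (253×28.3−1130×9.74)/0.40 = -9530 J.
ΔU = nCvΔT = 2.82×12.5×(467−305) = 5720 J.
Q = ΔU + W = -3810 J.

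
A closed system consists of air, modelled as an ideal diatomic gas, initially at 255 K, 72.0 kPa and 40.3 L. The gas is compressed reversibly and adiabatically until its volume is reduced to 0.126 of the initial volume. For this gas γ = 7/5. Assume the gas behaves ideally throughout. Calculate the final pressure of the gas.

Adiabatic: TV^(γ−1) = const ⇒ T₂ = 255×(7.94)^0.400 = 584 K; PV^γ = const ⇒ P₂ = 1310 kPa.

1310 kPa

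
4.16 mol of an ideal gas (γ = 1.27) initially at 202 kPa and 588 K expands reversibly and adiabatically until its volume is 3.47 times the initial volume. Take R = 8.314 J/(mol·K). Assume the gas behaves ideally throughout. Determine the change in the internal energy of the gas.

-21500 J

V₁ = nRT₁/P₁ = 4.16×8.314×588/202 = 101 L.
Adiabatic: TV^(γ−1) = const ⇒ T₂ = 588×(0.288)^0.270 = 420 K; PV^γ = const ⇒ P₂ = 41.6 kPa.
For an ideal gas ΔU = nCvΔT with Cv = R/(γ−1) = 30.8 J/(mol·K).
ΔU = 4.16×30.8×(420−588) = -21500 J.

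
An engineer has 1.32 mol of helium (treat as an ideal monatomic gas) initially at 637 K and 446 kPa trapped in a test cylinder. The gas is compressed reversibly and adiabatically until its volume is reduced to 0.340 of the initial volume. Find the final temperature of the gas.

V₁ = nRT₁/P₁ = 1.32×8.314×637/446 = 15.7 L.
Adiabatic: TV^(γ−1) = const ⇒ T₂ = 637×(2.94)^0.667 = 1310 K; PV^γ = const ⇒ P₂ = 2690 kPa.

1310 K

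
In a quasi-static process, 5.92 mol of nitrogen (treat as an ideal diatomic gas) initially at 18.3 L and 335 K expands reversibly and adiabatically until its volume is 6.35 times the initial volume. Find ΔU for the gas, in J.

-21500 J

P₁ = nRT₁/V₁ = 5.92×8.314×335/18.3 = 901 kPa.
Adiabatic: TV^(γ−1) = const ⇒ T₂ = 335×(0.157)^0.400 = 160 K; PV^γ = const ⇒ P₂ = 67.7 kPa.
For an ideal gas ΔU = nCvΔT with Cv = (5/2)R = 20.8 J/(mol·K).
ΔU = 5.92×20.8×(160−335) = -21500 J.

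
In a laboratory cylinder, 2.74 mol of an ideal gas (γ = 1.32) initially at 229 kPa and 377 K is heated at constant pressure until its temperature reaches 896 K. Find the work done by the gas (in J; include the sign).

11800 J

V₁ = nRT₁/P₁ = 2.74×8.314×377/229 = 37.5 L.
Isobaric: P stays 229 kPa; V/T = const ⇒ T₂ = 896 K, V₂ = 89.1 L.
W = PΔV = 229×(89.1−37.5) kPa·L = 11800 J.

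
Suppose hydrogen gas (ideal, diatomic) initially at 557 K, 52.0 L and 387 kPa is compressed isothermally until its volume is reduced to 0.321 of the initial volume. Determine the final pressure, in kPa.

1210 kPa

Isothermal: T stays 557 K; PV = const ⇒ V₂ = 16.7 L, P₂ = 1210 kPa.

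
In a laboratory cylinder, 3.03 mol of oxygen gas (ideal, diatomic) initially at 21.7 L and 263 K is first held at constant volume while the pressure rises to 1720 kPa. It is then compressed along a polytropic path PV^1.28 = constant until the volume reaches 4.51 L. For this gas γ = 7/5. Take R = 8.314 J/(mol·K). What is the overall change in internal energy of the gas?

P₁ = nRT₁/V₁ = 3.03×8.314×263/21.7 = 305 kPa.
Step 1 — Isochoric: V stays 21.7 L; P/T = const ⇒ T₂ = 1480 K, P₂ = 1720 kPa.
W = 0 (no volume change).
ΔU = nCvΔT = 3.03×20.8×(1480−263) = 76700 J.
Q = ΔU = 76700 J.
State after step 1: P = 1720 kPa, V = 21.7 L, T = 1480 K.
Step 2 — Polytropic n=1.28: T₂ = T₁(V₁/V₂)^(n−1) = 1480×(4.81)^0.28 = 2300 K; P₂ = P₁(V₁/V₂)^n = 12800 kPa.
W = (P₁V₁−P₂V₂)/(n−1) = (1720×21.7−12800×4.51)/0.28 = -73700 J.
ΔU = nCvΔT = 3.03×20.8×(2300−1480) = 51600 J.
Q = ΔU + W = -22100 J.
Net over both steps: W = -73700 J, Q = 54700 J, ΔU = 128000 J.

128000 J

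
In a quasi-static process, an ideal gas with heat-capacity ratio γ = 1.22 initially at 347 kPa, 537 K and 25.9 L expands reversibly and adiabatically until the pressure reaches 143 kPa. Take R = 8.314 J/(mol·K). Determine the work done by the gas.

n = P₁V₁/(RT₁) = 347×25.9/(8.314×537) = 2.01 mol.
Adiabatic: T₂/T₁ = (P₂/P₁)^((γ−1)/γ) ⇒ T₂ = 537×(0.412)^0.180 = 458 K; V₂ = 53.6 L.
ΔU = nCvΔT = 2.01×37.8×(458−537) = -6040 J.
Q = 0 for an adiabatic process, so W = −ΔU = 6040 J.

6040 J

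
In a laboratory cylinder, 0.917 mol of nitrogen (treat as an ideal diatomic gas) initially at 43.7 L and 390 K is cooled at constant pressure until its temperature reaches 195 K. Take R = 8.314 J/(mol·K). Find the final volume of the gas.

21.9 L

P₁ = nRT₁/V₁ = 0.917×8.314×390/43.7 = 68.0 kPa.
Isobaric: P stays 68.0 kPa; V/T = const ⇒ T₂ = 195 K, V₂ = 21.9 L.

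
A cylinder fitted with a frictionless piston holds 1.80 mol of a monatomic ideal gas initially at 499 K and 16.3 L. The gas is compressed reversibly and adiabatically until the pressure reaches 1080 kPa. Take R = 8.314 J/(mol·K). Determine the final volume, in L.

9.74 L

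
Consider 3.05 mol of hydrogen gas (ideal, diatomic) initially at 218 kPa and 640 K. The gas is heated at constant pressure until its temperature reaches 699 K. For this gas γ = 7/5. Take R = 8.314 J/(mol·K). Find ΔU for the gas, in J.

3740 J

V₁ = nRT₁/P₁ = 3.05×8.314×640/218 = 74.4 L.
Isobaric: P stays 218 kPa; V/T = const ⇒ T₂ = 699 K, V₂ = 81.3 L.
For an ideal gas ΔU = nCvΔT with Cv = (5/2)R = 20.8 J/(mol·K).
ΔU = 3.05×20.8×(699−640) = 3740 J.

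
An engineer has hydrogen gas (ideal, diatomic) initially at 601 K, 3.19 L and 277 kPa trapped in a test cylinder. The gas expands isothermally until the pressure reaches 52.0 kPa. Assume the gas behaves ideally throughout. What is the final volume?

17.0 L

Isothermal: T stays 601 K; PV = const ⇒ V₂ = 17.0 L, P₂ = 52.0 kPa.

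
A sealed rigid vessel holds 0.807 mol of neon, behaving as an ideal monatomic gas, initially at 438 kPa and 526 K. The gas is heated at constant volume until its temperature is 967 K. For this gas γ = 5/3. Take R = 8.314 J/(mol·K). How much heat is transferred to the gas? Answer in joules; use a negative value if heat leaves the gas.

V₁ = nRT₁/P₁ = 0.807×8.314×526/438 = 8.06 L.
Isochoric: V stays 8.06 L; P/T = const ⇒ T₂ = 967 K, P₂ = 805 kPa.
W = 0 (no volume change).
ΔU = nCvΔT = 0.807×12.5×(967−526) = 4440 J.
Q = ΔU = 4440 J.

4440 J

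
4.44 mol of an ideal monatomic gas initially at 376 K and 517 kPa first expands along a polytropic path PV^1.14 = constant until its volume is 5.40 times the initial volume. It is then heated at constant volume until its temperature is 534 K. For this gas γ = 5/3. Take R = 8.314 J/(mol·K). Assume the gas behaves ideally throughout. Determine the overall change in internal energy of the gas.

8750 J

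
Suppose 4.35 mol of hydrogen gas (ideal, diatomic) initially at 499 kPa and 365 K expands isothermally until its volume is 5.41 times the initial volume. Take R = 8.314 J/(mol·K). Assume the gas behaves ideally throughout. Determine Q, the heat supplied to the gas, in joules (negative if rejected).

22300 J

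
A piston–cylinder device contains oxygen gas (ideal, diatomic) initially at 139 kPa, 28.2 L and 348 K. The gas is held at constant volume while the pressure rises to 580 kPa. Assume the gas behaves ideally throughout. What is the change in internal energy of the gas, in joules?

n = P₁V₁/(RT₁) = 139×28.2/(8.314×348) = 1.35 mol.
Isochoric: V stays 28.2 L; P/T = const ⇒ T₂ = 1450 K, P₂ = 580 kPa.
For an ideal gas ΔU = nCvΔT with Cv = (5/2)R = 20.8 J/(mol·K).
ΔU = 1.35×20.8×(1450−348) = 31100 J.

31100 J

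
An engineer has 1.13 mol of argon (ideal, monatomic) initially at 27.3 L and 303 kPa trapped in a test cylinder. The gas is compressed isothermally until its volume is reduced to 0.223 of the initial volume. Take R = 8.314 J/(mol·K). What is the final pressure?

1360 kPa

T₁ = P₁V₁/(nR) = 303×27.3/(1.13×8.314) = 880 K.
Isothermal: T stays 880 K; PV = const ⇒ V₂ = 6.09 L, P₂ = 1360 kPa.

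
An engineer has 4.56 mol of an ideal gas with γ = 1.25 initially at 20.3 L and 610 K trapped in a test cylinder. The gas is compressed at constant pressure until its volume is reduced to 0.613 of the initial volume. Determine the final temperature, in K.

P₁ = nRT₁/V₁ = 4.56×8.314×610/20.3 = 1140 kPa.
Isobaric: P stays 1140 kPa; V/T = const ⇒ T₂ = 374 K, V₂ = 12.4 L.

374 K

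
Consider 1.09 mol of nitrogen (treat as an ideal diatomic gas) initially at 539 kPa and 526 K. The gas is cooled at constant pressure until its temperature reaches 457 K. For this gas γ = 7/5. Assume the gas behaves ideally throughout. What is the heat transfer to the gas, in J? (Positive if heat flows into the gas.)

-2190 J

V₁ = nRT₁/P₁ = 1.09×8.314×526/539 = 8.84 L.
Isobaric: P stays 539 kPa; V/T = const ⇒ T₂ = 457 K, V₂ = 7.68 L.
W = PΔV = 539×(7.68−8.84) kPa·L = -625 J.
ΔU = nCvΔT = 1.09×20.8×(457−526) = -1560 J.
Q = ΔU + W = nCpΔT = -2190 J.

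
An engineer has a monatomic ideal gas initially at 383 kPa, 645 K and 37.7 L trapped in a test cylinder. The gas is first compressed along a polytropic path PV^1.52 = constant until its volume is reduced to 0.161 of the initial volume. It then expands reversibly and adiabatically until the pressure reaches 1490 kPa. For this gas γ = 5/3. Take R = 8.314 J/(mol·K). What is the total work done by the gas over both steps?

n = P₁V₁/(RT₁) = 383×37.7/(8.314×645) = 2.69 mol.
Step 1 — Polytropic n=1.52: T₂ = T₁(V₁/V₂)^(n−1) = 645×(6.21)^0.52 = 1670 K; P₂ = P₁(V₁/V₂)^n = 6150 kPa.
W = (P₁V₁−P₂V₂)/(n−1) = (383×37.7−6150×6.07)/0.52 = -44000 J.
ΔU = nCvΔT = 2.69×12.5×(1670−645) = 34300 J.
Q = ΔU + W = -9680 J.
State after step 1: P = 6150 kPa, V = 6.07 L, T = 1670 K.
Step 2 — Adiabatic: T₂/T₁ = (P₂/P₁)^((γ−1)/γ) ⇒ T₂ = 1670×(0.242)^0.400 = 946 K; V₂ = 14.2 L.
ΔU = nCvΔT = 2.69×12.5×(946−1670) = -24200 J.
Q = 0 for an adiabatic process, so W = −ΔU = 24200 J.
Net over both steps: W = -19800 J, Q = -9680 J, ΔU = 10100 J.

-19800 J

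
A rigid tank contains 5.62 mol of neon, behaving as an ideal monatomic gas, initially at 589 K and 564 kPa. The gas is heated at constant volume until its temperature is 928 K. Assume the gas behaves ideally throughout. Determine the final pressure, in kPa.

889 kPa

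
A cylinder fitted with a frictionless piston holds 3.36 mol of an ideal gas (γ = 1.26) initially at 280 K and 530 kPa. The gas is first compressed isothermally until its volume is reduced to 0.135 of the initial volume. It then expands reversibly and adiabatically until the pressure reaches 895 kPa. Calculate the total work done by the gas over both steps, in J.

V₁ = nRT₁/P₁ = 3.36×8.314×280/530 = 14.8 L.
Step 1 — Isothermal: T stays 280 K; PV = const ⇒ V₂ = 1.99 L, P₂ = 3930 kPa.
ΔU = 0 (ideal gas, T constant).
W = nRT ln(V₂/V₁) = 3.36×8.314×280×ln(0.135) = -15700 J.
Q = ΔU + W = -15700 J.
State after step 1: P = 3930 kPa, V = 1.99 L, T = 280 K.
Step 2 — Adiabatic: T₂/T₁ = (P₂/P₁)^((γ−1)/γ) ⇒ T₂ = 280×(0.228)^0.206 = 206 K; V₂ = 6.44 L.
ΔU = nCvΔT = 3.36×32.0×(206−280) = -7910 J.
Q = 0 for an adiabatic process, so W = −ΔU = 7910 J.
Net over both steps: W = -7750 J, Q = -15700 J, ΔU = -7910 J.

-7750 J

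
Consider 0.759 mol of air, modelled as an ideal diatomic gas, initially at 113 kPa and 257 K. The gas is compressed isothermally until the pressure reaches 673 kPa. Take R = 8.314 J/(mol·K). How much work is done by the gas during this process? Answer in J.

-2890 J

V₁ = nRT₁/P₁ = 0.759×8.314×257/113 = 14.4 L.
Isothermal: T stays 257 K; PV = const ⇒ V₂ = 2.41 L, P₂ = 673 kPa.
W = nRT ln(V₂/V₁) = 0.759×8.314×257×ln(0.168) = -2890 J.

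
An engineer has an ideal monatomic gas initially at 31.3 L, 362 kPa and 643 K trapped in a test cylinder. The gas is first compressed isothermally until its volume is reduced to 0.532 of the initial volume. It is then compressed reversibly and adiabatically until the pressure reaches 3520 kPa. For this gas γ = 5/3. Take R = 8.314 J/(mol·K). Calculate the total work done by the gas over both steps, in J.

-23000 J

n = P₁V₁/(RT₁) = 362×31.3/(8.314×643) = 2.12 mol.
Step 1 — Isothermal: T stays 643 K; PV = const ⇒ V₂ = 16.7 L, P₂ = 680 kPa.
ΔU = 0 (ideal gas, T constant).
W = nRT ln(V₂/V₁) = 2.12×8.314×643×ln(0.532) = -7150 J.
Q = ΔU + W = -7150 J.
State after step 1: P = 680 kPa, V = 16.7 L, T = 643 K.
Step 2 — Adiabatic: T₂/T₁ = (P₂/P₁)^((γ−1)/γ) ⇒ T₂ = 643×(5.17)^0.400 = 1240 K; V₂ = 6.21 L.
ΔU = nCvΔT = 2.12×12.5×(1240−643) = 15800 J.
Q = 0 for an adiabatic process, so W = −ΔU = -15800 J.
Net over both steps: W = -23000 J, Q = -7150 J, ΔU = 15800 J.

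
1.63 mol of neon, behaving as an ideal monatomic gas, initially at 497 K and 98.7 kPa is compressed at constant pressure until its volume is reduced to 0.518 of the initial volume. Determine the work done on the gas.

V₁ = nRT₁/P₁ = 1.63×8.314×497/98.7 = 68.2 L.
Isobaric: P stays 98.7 kPa; V/T = const ⇒ T₂ = 257 K, V₂ = 35.3 L.
W = PΔV = 98.7×(35.3−68.2) kPa·L = -3250 J.
Work done on the gas = −W_by = 3250 J.

3250 J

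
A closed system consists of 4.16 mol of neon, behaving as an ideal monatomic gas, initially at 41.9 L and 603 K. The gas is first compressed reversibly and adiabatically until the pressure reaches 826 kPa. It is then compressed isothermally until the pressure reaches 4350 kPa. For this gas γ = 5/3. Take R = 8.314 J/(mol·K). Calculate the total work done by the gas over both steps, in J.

P₁ = nRT₁/V₁ = 4.16×8.314×603/41.9 = 498 kPa.
Step 1 — Adiabatic: T₂/T₁ = (P₂/P₁)^((γ−1)/γ) ⇒ T₂ = 603×(1.66)^0.400 = 738 K; V₂ = 30.9 L.
ΔU = nCvΔT = 4.16×12.5×(738−603) = 7030 J.
Q = 0 for an adiabatic process, so W = −ΔU = -7030 J.
State after step 1: P = 826 kPa, V = 30.9 L, T = 738 K.
Step 2 — Isothermal: T stays 738 K; PV = const ⇒ V₂ = 5.87 L, P₂ = 4350 kPa.
ΔU = 0 (ideal gas, T constant).
W = nRT ln(V₂/V₁) = 4.16×8.314×738×ln(0.190) = -42400 J.
Q = ΔU + W = -42400 J.
Net over both steps: W = -49500 J, Q = -42400 J, ΔU = 7030 J.

-49500 J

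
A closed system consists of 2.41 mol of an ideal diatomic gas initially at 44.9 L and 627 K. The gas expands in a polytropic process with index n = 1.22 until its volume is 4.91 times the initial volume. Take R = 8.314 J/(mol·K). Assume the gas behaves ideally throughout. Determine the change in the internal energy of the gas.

P₁ = nRT₁/V₁ = 2.41×8.314×627/44.9 = 280 kPa.
Polytropic n=1.22: T₂ = T₁(V₁/V₂)^(n−1) = 627×(0.204)^0.22 = 442 K; P₂ = P₁(V₁/V₂)^n = 40.2 kPa.
For an ideal gas ΔU = nCvΔT with Cv = (5/2)R = 20.8 J/(mol·K).
ΔU = 2.41×20.8×(442−627) = -9280 J.

-9280 J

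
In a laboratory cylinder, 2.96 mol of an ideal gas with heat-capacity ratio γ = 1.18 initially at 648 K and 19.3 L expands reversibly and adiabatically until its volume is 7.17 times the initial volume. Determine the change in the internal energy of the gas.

-26400 J

P₁ = nRT₁/V₁ = 2.96×8.314×648/19.3 = 826 kPa.
Adiabatic: TV^(γ−1) = const ⇒ T₂ = 648×(0.139)^0.180 = 455 K; PV^γ = const ⇒ P₂ = 80.8 kPa.
For an ideal gas ΔU = nCvΔT with Cv = R/(γ−1) = 46.2 J/(mol·K).
ΔU = 2.96×46.2×(455−648) = -26400 J.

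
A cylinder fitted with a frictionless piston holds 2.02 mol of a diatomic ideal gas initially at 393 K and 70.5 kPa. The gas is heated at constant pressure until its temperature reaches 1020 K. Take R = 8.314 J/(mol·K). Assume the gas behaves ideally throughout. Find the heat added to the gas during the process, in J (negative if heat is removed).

36900 J

V₁ = nRT₁/P₁ = 2.02×8.314×393/70.5 = 93.6 L.
Isobaric: P stays 70.5 kPa; V/T = const ⇒ T₂ = 1020 K, V₂ = 243 L.
W = PΔV = 70.5×(243−93.6) kPa·L = 10500 J.
ΔU = nCvΔT = 2.02×20.8×(1020−393) = 26300 J.
Q = ΔU + W = nCpΔT = 36900 J.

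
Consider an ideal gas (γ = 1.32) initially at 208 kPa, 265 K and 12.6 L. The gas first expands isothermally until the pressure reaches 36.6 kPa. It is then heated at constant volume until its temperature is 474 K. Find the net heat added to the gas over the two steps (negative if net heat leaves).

11000 J

n = P₁V₁/(RT₁) = 208×12.6/(8.314×265) = 1.19 mol.
Step 1 — Isothermal: T stays 265 K; PV = const ⇒ V₂ = 71.6 L, P₂ = 36.6 kPa.
ΔU = 0 (ideal gas, T constant).
W = nRT ln(V₂/V₁) = 1.19×8.314×265×ln(5.68) = 4550 J.
Q = ΔU + W = 4550 J.
State after step 1: P = 36.6 kPa, V = 71.6 L, T = 265 K.
Step 2 — Isochoric: V stays 71.6 L; P/T = const ⇒ T₂ = 474 K, P₂ = 65.5 kPa.
W = 0 (no volume change).
ΔU = nCvΔT = 1.19×26.0×(474−265) = 6460 J.
Q = ΔU = 6460 J.
Net over both steps: W = 4550 J, Q = 11000 J, ΔU = 6460 J.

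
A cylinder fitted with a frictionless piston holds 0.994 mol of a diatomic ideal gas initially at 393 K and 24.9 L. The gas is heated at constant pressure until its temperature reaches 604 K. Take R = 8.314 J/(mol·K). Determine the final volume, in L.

P₁ = nRT₁/V₁ = 0.994×8.314×393/24.9 = 130 kPa.
Isobaric: P stays 130 kPa; V/T = const ⇒ T₂ = 604 K, V₂ = 38.3 L.

38.3 L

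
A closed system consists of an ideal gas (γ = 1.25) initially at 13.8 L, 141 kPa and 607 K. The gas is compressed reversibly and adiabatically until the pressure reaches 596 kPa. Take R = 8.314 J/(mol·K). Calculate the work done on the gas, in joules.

2600 J

n = P₁V₁/(RT₁) = 141×13.8/(8.314×607) = 0.386 mol.
Adiabatic: T₂/T₁ = (P₂/P₁)^((γ−1)/γ) ⇒ T₂ = 607×(4.23)^0.200 = 810 K; V₂ = 4.36 L.
ΔU = nCvΔT = 0.386×33.3×(810−607) = 2600 J.
Q = 0 for an adiabatic process, so W = −ΔU = -2600 J.
Work done on the gas = −W_by = 2600 J.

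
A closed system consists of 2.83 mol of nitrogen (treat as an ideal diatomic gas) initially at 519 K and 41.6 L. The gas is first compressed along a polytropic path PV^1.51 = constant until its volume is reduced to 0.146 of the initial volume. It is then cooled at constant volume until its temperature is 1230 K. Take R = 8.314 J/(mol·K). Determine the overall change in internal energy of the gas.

P₁ = nRT₁/V₁ = 2.83×8.314×519/41.6 = 294 kPa.
Step 1 — Polytropic n=1.51: T₂ = T₁(V₁/V₂)^(n−1) = 519×(6.85)^0.51 = 1380 K; P₂ = P₁(V₁/V₂)^n = 5360 kPa.
W = (P₁V₁−P₂V₂)/(n−1) = (294×41.6−5360×6.07)/0.51 = -39900 J.
ΔU = nCvΔT = 2.83×20.8×(1380−519) = 50900 J.
Q = ΔU + W = 11000 J.
State after step 1: P = 5360 kPa, V = 6.07 L, T = 1380 K.
Step 2 — Isochoric: V stays 6.07 L; P/T = const ⇒ T₂ = 1230 K, P₂ = 4760 kPa.
W = 0 (no volume change).
ΔU = nCvΔT = 2.83×20.8×(1230−1380) = -9100 J.
Q = ΔU = -9100 J.
Net over both steps: W = -39900 J, Q = 1880 J, ΔU = 41800 J.

41800 J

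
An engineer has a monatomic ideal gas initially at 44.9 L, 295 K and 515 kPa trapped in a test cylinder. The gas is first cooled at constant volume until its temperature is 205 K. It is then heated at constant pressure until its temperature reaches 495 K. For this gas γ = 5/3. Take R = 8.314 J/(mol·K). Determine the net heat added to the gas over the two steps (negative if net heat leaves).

n = P₁V₁/(RT₁) = 515×44.9/(8.314×295) = 9.43 mol.
Step 1 — Isochoric: V stays 44.9 L; P/T = const ⇒ T₂ = 205 K, P₂ = 358 kPa.
W = 0 (no volume change).
ΔU = nCvΔT = 9.43×12.5×(205−295) = -10600 J.
Q = ΔU = -10600 J.
State after step 1: P = 358 kPa, V = 44.9 L, T = 205 K.
Step 2 — Isobaric: P stays 358 kPa; V/T = const ⇒ T₂ = 495 K, V₂ = 108 L.
W = PΔV = 358×(108−44.9) kPa·L = 22700 J.
ΔU = nCvΔT = 9.43×12.5×(495−205) = 34100 J.
Q = ΔU + W = nCpΔT = 56800 J.
Net over both steps: W = 22700 J, Q = 46200 J, ΔU = 23500 J.

46200 J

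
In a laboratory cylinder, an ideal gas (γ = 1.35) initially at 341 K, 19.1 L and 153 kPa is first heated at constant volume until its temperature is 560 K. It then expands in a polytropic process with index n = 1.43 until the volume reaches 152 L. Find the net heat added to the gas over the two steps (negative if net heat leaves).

3860 J

n = P₁V₁/(RT₁) = 153×19.1/(8.314×341) = 1.03 mol.
Step 1 — Isochoric: V stays 19.1 L; P/T = const ⇒ T₂ = 560 K, P₂ = 251 kPa.
W = 0 (no volume change).
ΔU = nCvΔT = 1.03×23.8×(560−341) = 5360 J.
Q = ΔU = 5360 J.
State after step 1: P = 251 kPa, V = 19.1 L, T = 560 K.
Step 2 — Polytropic n=1.43: T₂ = T₁(V₁/V₂)^(n−1) = 560×(0.126)^0.43 = 230 K; P₂ = P₁(V₁/V₂)^n = 12.9 kPa.
W = (P₁V₁−P₂V₂)/(n−1) = (251×19.1−12.9×152)/0.43 = 6590 J.
ΔU = nCvΔT = 1.03×23.8×(230−560) = -8090 J.
Q = ΔU + W = -1510 J.
Net over both steps: W = 6590 J, Q = 3860 J, ΔU = -2730 J.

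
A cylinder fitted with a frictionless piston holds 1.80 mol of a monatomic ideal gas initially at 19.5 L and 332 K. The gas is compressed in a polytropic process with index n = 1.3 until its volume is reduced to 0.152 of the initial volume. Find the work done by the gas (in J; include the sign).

-12600 J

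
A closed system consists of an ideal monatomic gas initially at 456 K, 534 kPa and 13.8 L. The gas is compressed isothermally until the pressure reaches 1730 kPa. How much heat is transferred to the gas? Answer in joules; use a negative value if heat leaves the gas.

n = P₁V₁/(RT₁) = 534×13.8/(8.314×456) = 1.94 mol.
Isothermal: T stays 456 K; PV = const ⇒ V₂ = 4.26 L, P₂ = 1730 kPa.
ΔU = 0 (ideal gas, T constant).
W = nRT ln(V₂/V₁) = 1.94×8.314×456×ln(0.309) = -8660 J.
Q = ΔU + W = -8660 J.

-8660 J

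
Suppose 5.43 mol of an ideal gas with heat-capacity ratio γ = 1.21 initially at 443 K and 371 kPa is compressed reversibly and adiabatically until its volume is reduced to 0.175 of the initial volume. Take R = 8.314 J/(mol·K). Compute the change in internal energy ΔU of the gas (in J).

V₁ = nRT₁/P₁ = 5.43×8.314×443/371 = 53.9 L.
Adiabatic: TV^(γ−1) = const ⇒ T₂ = 443×(5.71)^0.210 = 639 K; PV^γ = const ⇒ P₂ = 3060 kPa.
For an ideal gas ΔU = nCvΔT with Cv = R/(γ−1) = 39.6 J/(mol·K).
ΔU = 5.43×39.6×(639−443) = 42100 J.

42100 J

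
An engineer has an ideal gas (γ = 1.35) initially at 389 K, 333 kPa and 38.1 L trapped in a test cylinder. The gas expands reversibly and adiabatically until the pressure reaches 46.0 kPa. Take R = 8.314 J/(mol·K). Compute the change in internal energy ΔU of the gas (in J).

-14600 J

n = P₁V₁/(RT₁) = 333×38.1/(8.314×389) = 3.92 mol.
Adiabatic: T₂/T₁ = (P₂/P₁)^((γ−1)/γ) ⇒ T₂ = 389×(0.138)^0.259 = 233 K; V₂ = 165 L.
For an ideal gas ΔU = nCvΔT with Cv = R/(γ−1) = 23.8 J/(mol·K).
ΔU = 3.92×23.8×(233−389) = -14600 J.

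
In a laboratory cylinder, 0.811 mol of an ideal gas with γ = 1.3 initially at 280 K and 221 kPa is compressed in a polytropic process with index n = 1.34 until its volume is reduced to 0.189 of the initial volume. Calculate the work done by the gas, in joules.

V₁ = nRT₁/P₁ = 0.811×8.314×280/221 = 8.54 L.
Polytropic n=1.34: T₂ = T₁(V₁/V₂)^(n−1) = 280×(5.29)^0.34 = 493 K; P₂ = P₁(V₁/V₂)^n = 2060 kPa.
W = (P₁V₁−P₂V₂)/(n−1) = (221×8.54−2060×1.61)/0.34 = -4230 J.

-4230 J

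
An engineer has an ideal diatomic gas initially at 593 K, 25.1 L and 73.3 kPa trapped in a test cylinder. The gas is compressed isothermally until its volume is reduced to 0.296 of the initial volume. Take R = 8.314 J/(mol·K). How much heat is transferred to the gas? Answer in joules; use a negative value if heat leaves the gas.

n = P₁V₁/(RT₁) = 73.3×25.1/(8.314×593) = 0.373 mol.
Isothermal: T stays 593 K; PV = const ⇒ V₂ = 7.43 L, P₂ = 248 kPa.
ΔU = 0 (ideal gas, T constant).
W = nRT ln(V₂/V₁) = 0.373×8.314×593×ln(0.296) = -2240 J.
Q = ΔU + W = -2240 J.

-2240 J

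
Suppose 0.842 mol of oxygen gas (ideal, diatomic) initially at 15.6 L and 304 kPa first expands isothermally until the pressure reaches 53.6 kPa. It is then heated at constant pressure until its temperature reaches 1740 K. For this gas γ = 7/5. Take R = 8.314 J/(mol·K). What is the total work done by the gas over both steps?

15700 J

T₁ = P₁V₁/(nR) = 304×15.6/(0.842×8.314) = 677 K.
Step 1 — Isothermal: T stays 677 K; PV = const ⇒ V₂ = 88.5 L, P₂ = 53.6 kPa.
ΔU = 0 (ideal gas, T constant).
W = nRT ln(V₂/V₁) = 0.842×8.314×677×ln(5.67) = 8230 J.
Q = ΔU + W = 8230 J.
State after step 1: P = 53.6 kPa, V = 88.5 L, T = 677 K.
Step 2 — Isobaric: P stays 53.6 kPa; V/T = const ⇒ T₂ = 1740 K, V₂ = 227 L.
W = PΔV = 53.6×(227−88.5) kPa·L = 7440 J.
ΔU = nCvΔT = 0.842×20.8×(1740−677) = 18600 J.
Q = ΔU + W = nCpΔT = 26000 J.
Net over both steps: W = 15700 J, Q = 34300 J, ΔU = 18600 J.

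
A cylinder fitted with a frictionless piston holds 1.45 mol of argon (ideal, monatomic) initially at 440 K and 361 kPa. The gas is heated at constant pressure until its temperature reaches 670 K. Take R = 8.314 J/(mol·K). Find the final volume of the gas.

V₁ = nRT₁/P₁ = 1.45×8.314×440/361 = 14.7 L.
Isobaric: P stays 361 kPa; V/T = const ⇒ T₂ = 670 K, V₂ = 22.4 L.

22.4 L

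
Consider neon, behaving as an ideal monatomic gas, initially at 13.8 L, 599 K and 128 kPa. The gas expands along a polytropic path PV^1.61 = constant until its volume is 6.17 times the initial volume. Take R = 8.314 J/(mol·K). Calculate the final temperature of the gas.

Polytropic n=1.61: T₂ = T₁(V₁/V₂)^(n−1) = 599×(0.162)^0.61 = 197 K; P₂ = P₁(V₁/V₂)^n = 6.84 kPa.

197 K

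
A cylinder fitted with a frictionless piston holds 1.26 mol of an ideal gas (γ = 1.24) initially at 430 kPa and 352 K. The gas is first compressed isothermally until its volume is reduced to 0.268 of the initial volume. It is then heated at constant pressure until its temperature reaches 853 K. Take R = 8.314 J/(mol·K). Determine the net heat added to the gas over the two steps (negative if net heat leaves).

22300 J

V₁ = nRT₁/P₁ = 1.26×8.314×352/430 = 8.58 L.
Step 1 — Isothermal: T stays 352 K; PV = const ⇒ V₂ = 2.30 L, P₂ = 1600 kPa.
ΔU = 0 (ideal gas, T constant).
W = nRT ln(V₂/V₁) = 1.26×8.314×352×ln(0.268) = -4860 J.
Q = ΔU + W = -4860 J.
State after step 1: P = 1600 kPa, V = 2.30 L, T = 352 K.
Step 2 — Isobaric: P stays 1600 kPa; V/T = const ⇒ T₂ = 853 K, V₂ = 5.57 L.
W = PΔV = 1600×(5.57−2.30) kPa·L = 5250 J.
ΔU = nCvΔT = 1.26×34.6×(853−352) = 21900 J.
Q = ΔU + W = nCpΔT = 27100 J.
Net over both steps: W = 393 J, Q = 22300 J, ΔU = 21900 J.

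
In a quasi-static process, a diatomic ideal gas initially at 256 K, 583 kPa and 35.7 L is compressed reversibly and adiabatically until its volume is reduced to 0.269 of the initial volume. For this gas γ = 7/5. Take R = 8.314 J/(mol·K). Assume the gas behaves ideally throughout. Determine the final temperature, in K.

Adiabatic: TV^(γ−1) = const ⇒ T₂ = 256×(3.72)^0.400 = 433 K; PV^γ = const ⇒ P₂ = 3660 kPa.

433 K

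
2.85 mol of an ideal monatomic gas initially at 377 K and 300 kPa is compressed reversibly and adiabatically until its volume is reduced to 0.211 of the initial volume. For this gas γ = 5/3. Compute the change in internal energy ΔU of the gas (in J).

V₁ = nRT₁/P₁ = 2.85×8.314×377/300 = 29.8 L.
Adiabatic: TV^(γ−1) = const ⇒ T₂ = 377×(4.74)^0.667 = 1060 K; PV^γ = const ⇒ P₂ = 4010 kPa.
For an ideal gas ΔU = nCvΔT with Cv = (3/2)R = 12.5 J/(mol·K).
ΔU = 2.85×12.5×(1060−377) = 24400 J.

24400 J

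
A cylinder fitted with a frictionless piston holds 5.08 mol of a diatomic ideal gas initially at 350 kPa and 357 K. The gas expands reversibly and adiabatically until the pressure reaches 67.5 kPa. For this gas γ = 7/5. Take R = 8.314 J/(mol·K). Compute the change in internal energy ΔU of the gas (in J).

-14100 J

V₁ = nRT₁/P₁ = 5.08×8.314×357/350 = 43.1 L.
Adiabatic: T₂/T₁ = (P₂/P₁)^((γ−1)/γ) ⇒ T₂ = 357×(0.193)^0.286 = 223 K; V₂ = 140 L.
For an ideal gas ΔU = nCvΔT with Cv = (5/2)R = 20.8 J/(mol·K).
ΔU = 5.08×20.8×(223−357) = -14100 J.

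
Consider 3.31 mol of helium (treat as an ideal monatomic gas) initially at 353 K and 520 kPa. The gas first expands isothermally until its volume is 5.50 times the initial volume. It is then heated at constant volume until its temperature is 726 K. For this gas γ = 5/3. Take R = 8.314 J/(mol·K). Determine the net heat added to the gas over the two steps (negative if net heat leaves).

32000 J

V₁ = nRT₁/P₁ = 3.31×8.314×353/520 = 18.7 L.
Step 1 — Isothermal: T stays 353 K; PV = const ⇒ V₂ = 103 L, P₂ = 94.5 kPa.
ΔU = 0 (ideal gas, T constant).
W = nRT ln(V₂/V₁) = 3.31×8.314×353×ln(5.50) = 16600 J.
Q = ΔU + W = 16600 J.
State after step 1: P = 94.5 kPa, V = 103 L, T = 353 K.
Step 2 — Isochoric: V stays 103 L; P/T = const ⇒ T₂ = 726 K, P₂ = 194 kPa.
W = 0 (no volume change).
ΔU = nCvΔT = 3.31×12.5×(726−353) = 15400 J.
Q = ΔU = 15400 J.
Net over both steps: W = 16600 J, Q = 32000 J, ΔU = 15400 J.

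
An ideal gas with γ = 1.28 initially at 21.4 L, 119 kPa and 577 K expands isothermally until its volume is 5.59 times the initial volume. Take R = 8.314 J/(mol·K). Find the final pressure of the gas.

Isothermal: T stays 577 K; PV = const ⇒ V₂ = 120 L, P₂ = 21.3 kPa.

21.3 kPa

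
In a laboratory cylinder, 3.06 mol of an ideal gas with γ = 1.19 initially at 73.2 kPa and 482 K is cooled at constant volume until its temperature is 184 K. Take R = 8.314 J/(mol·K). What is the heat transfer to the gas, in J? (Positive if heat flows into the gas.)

-39900 J

V₁ = nRT₁/P₁ = 3.06×8.314×482/73.2 = 168 L.
Isochoric: V stays 168 L; P/T = const ⇒ T₂ = 184 K, P₂ = 27.9 kPa.
W = 0 (no volume change).
ΔU = nCvΔT = 3.06×43.8×(184−482) = -39900 J.
Q = ΔU = -39900 J.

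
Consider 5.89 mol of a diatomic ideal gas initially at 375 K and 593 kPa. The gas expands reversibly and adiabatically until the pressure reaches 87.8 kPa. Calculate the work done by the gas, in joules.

19300 J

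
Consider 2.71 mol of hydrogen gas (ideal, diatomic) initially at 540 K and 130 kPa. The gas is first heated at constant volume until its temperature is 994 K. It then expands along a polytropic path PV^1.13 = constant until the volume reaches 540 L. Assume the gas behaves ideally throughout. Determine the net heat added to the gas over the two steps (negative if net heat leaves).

49300 J

V₁ = nRT₁/P₁ = 2.71×8.314×540/130 = 93.6 L.
Step 1 — Isochoric: V stays 93.6 L; P/T = const ⇒ T₂ = 994 K, P₂ = 239 kPa.
W = 0 (no volume change).
ΔU = nCvΔT = 2.71×20.8×(994−540) = 25600 J.
Q = ΔU = 25600 J.
State after step 1: P = 239 kPa, V = 93.6 L, T = 994 K.
Step 2 — Polytropic n=1.13: T₂ = T₁(V₁/V₂)^(n−1) = 994×(0.173)^0.13 = 791 K; P₂ = P₁(V₁/V₂)^n = 33.0 kPa.
W = (P₁V₁−P₂V₂)/(n−1) = (239×93.6−33.0×540)/0.13 = 35100 J.
ΔU = nCvΔT = 2.71×20.8×(791−994) = -11400 J.
Q = ΔU + W = 23700 J.
Net over both steps: W = 35100 J, Q = 49300 J, ΔU = 14200 J.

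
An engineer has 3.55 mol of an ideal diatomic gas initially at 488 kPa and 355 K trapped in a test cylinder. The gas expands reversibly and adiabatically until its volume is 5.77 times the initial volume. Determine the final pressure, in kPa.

V₁ = nRT₁/P₁ = 3.55×8.314×355/488 = 21.5 L.
Adiabatic: TV^(γ−1) = const ⇒ T₂ = 355×(0.173)^0.400 = 176 K; PV^γ = const ⇒ P₂ = 42.0 kPa.

42.0 kPa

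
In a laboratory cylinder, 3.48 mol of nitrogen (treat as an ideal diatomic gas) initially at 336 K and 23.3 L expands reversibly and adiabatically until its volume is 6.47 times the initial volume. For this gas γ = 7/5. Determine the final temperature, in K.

P₁ = nRT₁/V₁ = 3.48×8.314×336/23.3 = 417 kPa.
Adiabatic: TV^(γ−1) = const ⇒ T₂ = 336×(0.155)^0.400 = 159 K; PV^γ = const ⇒ P₂ = 30.6 kPa.

159 K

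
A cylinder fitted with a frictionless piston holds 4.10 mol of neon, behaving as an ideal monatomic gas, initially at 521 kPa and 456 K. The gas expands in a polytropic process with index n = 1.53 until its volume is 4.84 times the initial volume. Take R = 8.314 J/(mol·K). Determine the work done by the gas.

V₁ = nRT₁/P₁ = 4.10×8.314×456/521 = 29.8 L.
Polytropic n=1.53: T₂ = T₁(V₁/V₂)^(n−1) = 456×(0.207)^0.53 = 198 K; P₂ = P₁(V₁/V₂)^n = 46.7 kPa.
W = (P₁V₁−P₂V₂)/(n−1) = (521×29.8−46.7×144)/0.53 = 16600 J.

16600 J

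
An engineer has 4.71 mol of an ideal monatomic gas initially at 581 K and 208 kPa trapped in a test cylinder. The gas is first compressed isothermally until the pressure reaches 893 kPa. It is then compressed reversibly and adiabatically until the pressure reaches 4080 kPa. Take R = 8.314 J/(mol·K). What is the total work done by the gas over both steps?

-61700 J

V₁ = nRT₁/P₁ = 4.71×8.314×581/208 = 109 L.
Step 1 — Isothermal: T stays 581 K; PV = const ⇒ V₂ = 25.5 L, P₂ = 893 kPa.
ΔU = 0 (ideal gas, T constant).
W = nRT ln(V₂/V₁) = 4.71×8.314×581×ln(0.233) = -33100 J.
Q = ΔU + W = -33100 J.
State after step 1: P = 893 kPa, V = 25.5 L, T = 581 K.
Step 2 — Adiabatic: T₂/T₁ = (P₂/P₁)^((γ−1)/γ) ⇒ T₂ = 581×(4.57)^0.400 = 1070 K; V₂ = 10.2 L.
ΔU = nCvΔT = 4.71×12.5×(1070−581) = 28500 J.
Q = 0 for an adiabatic process, so W = −ΔU = -28500 J.
Net over both steps: W = -61700 J, Q = -33100 J, ΔU = 28500 J.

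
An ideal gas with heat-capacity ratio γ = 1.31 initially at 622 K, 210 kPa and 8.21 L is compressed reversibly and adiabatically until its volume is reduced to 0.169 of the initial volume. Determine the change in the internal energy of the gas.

4090 J

n = P₁V₁/(RT₁) = 210×8.21/(8.314×622) = 0.333 mol.
Adiabatic: TV^(γ−1) = const ⇒ T₂ = 622×(5.92)^0.310 = 1080 K; PV^γ = const ⇒ P₂ = 2160 kPa.
For an ideal gas ΔU = nCvΔT with Cv = R/(γ−1) = 26.8 J/(mol·K).
ΔU = 0.333×26.8×(1080−622) = 4090 J.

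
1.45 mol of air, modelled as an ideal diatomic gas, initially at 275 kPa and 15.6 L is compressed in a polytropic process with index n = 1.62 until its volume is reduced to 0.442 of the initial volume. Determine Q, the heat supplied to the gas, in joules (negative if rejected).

T₁ = P₁V₁/(nR) = 275×15.6/(1.45×8.314) = 356 K.
Polytropic n=1.62: T₂ = T₁(V₁/V₂)^(n−1) = 356×(2.26)^0.62 = 590 K; P₂ = P₁(V₁/V₂)^n = 1030 kPa.
W = (P₁V₁−P₂V₂)/(n−1) = (275×15.6−1030×6.90)/0.62 = -4560 J.
ΔU = nCvΔT = 1.45×20.8×(590−356) = 7070 J.
Q = ΔU + W = 2510 J.

2510 J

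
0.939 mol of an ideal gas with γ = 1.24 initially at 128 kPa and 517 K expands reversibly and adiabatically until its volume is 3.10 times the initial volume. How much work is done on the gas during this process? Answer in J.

V₁ = nRT₁/P₁ = 0.939×8.314×517/128 = 31.5 L.
Adiabatic: TV^(γ−1) = const ⇒ T₂ = 517×(0.323)^0.240 = 394 K; PV^γ = const ⇒ P₂ = 31.5 kPa.
ΔU = nCvΔT = 0.939×34.6×(394−517) = -4000 J.
Q = 0 for an adiabatic process, so W = −ΔU = 4000 J.
Work done on the gas = −W_by = -4000 J.

-4000 J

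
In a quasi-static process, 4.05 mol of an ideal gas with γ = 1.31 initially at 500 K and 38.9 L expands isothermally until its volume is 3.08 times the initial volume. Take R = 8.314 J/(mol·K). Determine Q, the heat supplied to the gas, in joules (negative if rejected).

18900 J

P₁ = nRT₁/V₁ = 4.05×8.314×500/38.9 = 433 kPa.
Isothermal: T stays 500 K; PV = const ⇒ V₂ = 120 L, P₂ = 141 kPa.
ΔU = 0 (ideal gas, T constant).
W = nRT ln(V₂/V₁) = 4.05×8.314×500×ln(3.08) = 18900 J.
Q = ΔU + W = 18900 J.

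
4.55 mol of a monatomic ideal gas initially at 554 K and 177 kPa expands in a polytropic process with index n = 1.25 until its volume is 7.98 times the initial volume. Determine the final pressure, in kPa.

13.2 kPa

V₁ = nRT₁/P₁ = 4.55×8.314×554/177 = 118 L.
Polytropic n=1.25: T₂ = T₁(V₁/V₂)^(n−1) = 554×(0.125)^0.25 = 330 K; P₂ = P₁(V₁/V₂)^n = 13.2 kPa.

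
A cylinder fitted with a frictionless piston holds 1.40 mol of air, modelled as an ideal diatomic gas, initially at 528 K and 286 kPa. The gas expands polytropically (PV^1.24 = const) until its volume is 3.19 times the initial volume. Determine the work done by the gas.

6220 J

V₁ = nRT₁/P₁ = 1.40×8.314×528/286 = 21.5 L.
Polytropic n=1.24: T₂ = T₁(V₁/V₂)^(n−1) = 528×(0.313)^0.24 = 400 K; P₂ = P₁(V₁/V₂)^n = 67.9 kPa.
W = (P₁V₁−P₂V₂)/(n−1) = (286×21.5−67.9×68.5)/0.24 = 6220 J.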